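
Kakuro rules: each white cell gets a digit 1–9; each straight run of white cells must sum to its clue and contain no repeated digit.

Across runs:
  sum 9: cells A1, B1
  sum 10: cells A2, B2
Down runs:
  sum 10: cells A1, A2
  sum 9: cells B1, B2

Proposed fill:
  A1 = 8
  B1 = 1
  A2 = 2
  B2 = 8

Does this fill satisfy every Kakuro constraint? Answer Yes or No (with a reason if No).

Yes

Across: 8+1=9; 2+8=10. Down: 8+2=10; 1+8=9. No digit repeats within any run.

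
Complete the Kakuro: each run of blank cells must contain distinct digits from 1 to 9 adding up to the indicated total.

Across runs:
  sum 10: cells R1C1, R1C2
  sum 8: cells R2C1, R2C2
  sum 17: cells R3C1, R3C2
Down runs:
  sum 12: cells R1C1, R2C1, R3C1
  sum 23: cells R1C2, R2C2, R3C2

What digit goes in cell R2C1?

2

17 in 2 cells must be {8,9}; 23 in 3 cells must be {6,8,9}.
The 8 across and the 23 down share only 6, so R2C2 = 6.
R2C1 = 8 − 6 = 2 completes the 8 across.
Given what's placed, R3C1 must be 9 to fit the 17 across and 12 down.
R3C2 = 17 − 9 = 8 completes the 17 across.
R1C1 = 12 − 11 = 1 completes the 12 down.
R1C2 = 10 − 1 = 9 completes the 10 across.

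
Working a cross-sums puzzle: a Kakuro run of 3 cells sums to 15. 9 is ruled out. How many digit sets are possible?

3 distinct digits from 1–9 sum between 6 and 24.
Dropping sets that contain 9.
Enumerating: {1,6,8}, {2,5,8}, {2,6,7}, {3,4,8}, {3,5,7}, {4,5,6}.

6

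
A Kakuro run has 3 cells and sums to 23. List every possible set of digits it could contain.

3 distinct digits from 1–9 sum between 6 and 24.
Only one set works: {6,8,9}.

{6,8,9}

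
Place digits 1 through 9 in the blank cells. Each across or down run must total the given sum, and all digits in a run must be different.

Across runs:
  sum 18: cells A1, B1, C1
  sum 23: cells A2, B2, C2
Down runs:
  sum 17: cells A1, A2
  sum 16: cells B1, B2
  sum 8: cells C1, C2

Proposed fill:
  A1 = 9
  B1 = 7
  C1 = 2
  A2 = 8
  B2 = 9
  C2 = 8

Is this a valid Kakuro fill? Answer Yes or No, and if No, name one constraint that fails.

No — the down run C1–C2 sums to 10, not 8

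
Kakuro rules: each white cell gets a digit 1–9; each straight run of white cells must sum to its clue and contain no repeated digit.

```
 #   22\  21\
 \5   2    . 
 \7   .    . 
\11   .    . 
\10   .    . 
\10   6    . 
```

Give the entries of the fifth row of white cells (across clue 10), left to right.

6 4

R1C2 = 5 − 2 = 3 completes the 5 across.
R5C2 = 10 − 6 = 4 completes the 10 across.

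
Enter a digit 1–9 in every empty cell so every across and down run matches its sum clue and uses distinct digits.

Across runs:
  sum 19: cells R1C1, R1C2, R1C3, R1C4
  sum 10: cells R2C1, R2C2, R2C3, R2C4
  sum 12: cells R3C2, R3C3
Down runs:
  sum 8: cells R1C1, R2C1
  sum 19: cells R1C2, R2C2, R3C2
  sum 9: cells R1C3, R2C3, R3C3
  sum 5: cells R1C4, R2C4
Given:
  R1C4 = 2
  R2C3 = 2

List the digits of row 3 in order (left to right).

10 in 4 cells must be {1,2,3,4}.
R2C4 = 5 − 2 = 3 completes the 5 down.
Given what's placed, R2C1 must be 1 to fit the 10 across and 8 down.
R2C2 = 10 − 6 = 4 completes the 10 across.
R1C1 = 8 − 1 = 7 completes the 8 down.
Nothing is forced directly, so branch on R3C3, whose candidates are 3 or 4. If R3C3 = 4: then R1C3 would have to be in {1,4,6,9} for the 19 across but in {3} for the 9 down — contradiction. So R3C3 = 3.
R1C3 = 9 − 5 = 4 completes the 9 down.
R3C2 = 12 − 3 = 9 completes the 12 across.

9 3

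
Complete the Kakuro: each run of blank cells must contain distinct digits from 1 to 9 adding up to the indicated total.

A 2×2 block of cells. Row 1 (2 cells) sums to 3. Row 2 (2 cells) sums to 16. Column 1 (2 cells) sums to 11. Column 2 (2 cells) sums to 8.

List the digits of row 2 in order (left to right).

9 7

3 in 2 cells must be {1,2}; 16 in 2 cells must be {7,9}.
The 3 across and the 11 down share only 2, so (1,1) = 2.
(1,2) = 3 − 2 = 1 completes the 3 across.
(2,1) = 11 − 2 = 9 completes the 11 down.
(2,2) = 16 − 9 = 7 completes the 16 across.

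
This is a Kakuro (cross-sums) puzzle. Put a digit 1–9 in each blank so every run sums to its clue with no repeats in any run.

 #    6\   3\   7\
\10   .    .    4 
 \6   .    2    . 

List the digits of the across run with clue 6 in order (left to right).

6 in 3 cells must be {1,2,3}; 3 in 2 cells must be {1,2}.
R1C2 = 3 − 2 = 1 completes the 3 down.
R2C1 = 1: the only remaining digit allowed by both the 6 across and the 6 down.
R2C3 = 6 − 3 = 3 completes the 6 across.
R1C1 = 10 − 5 = 5 completes the 10 across.

1 2 3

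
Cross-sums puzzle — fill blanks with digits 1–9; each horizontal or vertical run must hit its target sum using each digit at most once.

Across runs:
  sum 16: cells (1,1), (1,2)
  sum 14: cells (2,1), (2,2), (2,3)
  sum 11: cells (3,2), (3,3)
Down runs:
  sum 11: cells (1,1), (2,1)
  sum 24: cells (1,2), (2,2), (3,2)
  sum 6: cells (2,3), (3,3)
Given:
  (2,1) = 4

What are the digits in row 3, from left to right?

7 4

16 in 2 cells must be {7,9}; 24 in 3 cells must be {7,8,9}.
(1,1) = 11 − 4 = 7 completes the 11 down.
(1,2) = 16 − 7 = 9 completes the 16 across.
Nothing is forced directly, so branch on (2,2), whose candidates are 7 or 8. If (2,2) = 7: then (2,3) would have to be in {3} for the 14 across but in {1,2,4,5} for the 6 down — contradiction. So (2,2) = 8.
(2,3) = 14 − 12 = 2 completes the 14 across.
(3,2) = 24 − 17 = 7 completes the 24 down.
(3,3) = 11 − 7 = 4 completes the 11 across.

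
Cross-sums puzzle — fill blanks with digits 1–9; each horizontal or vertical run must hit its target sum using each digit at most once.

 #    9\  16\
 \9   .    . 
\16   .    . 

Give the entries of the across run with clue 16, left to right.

16 in 2 cells must be {7,9}.
The 9 across and the 16 down share only 7, so R1C2 = 7.
The 16 across and the 9 down share only 7, so R2C1 = 7.
R2C2 = 16 − 7 = 9 completes the 16 across.
R1C1 = 9 − 7 = 2 completes the 9 across.

7 9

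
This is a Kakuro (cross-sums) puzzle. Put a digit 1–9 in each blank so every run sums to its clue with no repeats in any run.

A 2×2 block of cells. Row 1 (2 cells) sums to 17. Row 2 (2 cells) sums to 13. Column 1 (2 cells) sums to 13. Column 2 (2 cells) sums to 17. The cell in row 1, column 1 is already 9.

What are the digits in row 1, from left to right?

9 8

17 in 2 cells must be {8,9}.
(1,2) = 17 − 9 = 8 completes the 17 across.
(2,1) = 13 − 9 = 4 completes the 13 down.
(2,2) = 13 − 4 = 9 completes the 13 across.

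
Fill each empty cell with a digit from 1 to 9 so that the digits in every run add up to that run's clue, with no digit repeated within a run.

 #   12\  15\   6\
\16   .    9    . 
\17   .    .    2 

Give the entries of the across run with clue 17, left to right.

R1C3 = 6 − 2 = 4 completes the 6 down.
R2C2 = 15 − 9 = 6 completes the 15 down.
R1C1 = 16 − 13 = 3 completes the 16 across.
R2C1 = 17 − 8 = 9 completes the 17 across.

9 6 2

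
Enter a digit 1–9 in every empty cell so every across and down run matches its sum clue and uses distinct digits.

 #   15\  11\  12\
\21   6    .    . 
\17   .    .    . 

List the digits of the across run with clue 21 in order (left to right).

6, 8, 7

R2C1 = 15 − 6 = 9 completes the 15 down.
No cell is forced outright now. R1C2 can only be 7 or 8 (the digits allowed by both its 21 across and its 11 down). If R1C2 = 7: that forces R1C3 = 8, after which R2C2 would have to be in {1,2,3,5,6,7} for the 17 across but in {4} for the 11 down — contradiction. So R1C2 = 8.
R1C3 = 21 − 14 = 7 completes the 21 across.
R2C2 = 11 − 8 = 3 completes the 11 down.
R2C3 = 17 − 12 = 5 completes the 17 across.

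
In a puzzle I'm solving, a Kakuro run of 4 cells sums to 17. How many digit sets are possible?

9

4 distinct digits from 1–9 sum between 10 and 30.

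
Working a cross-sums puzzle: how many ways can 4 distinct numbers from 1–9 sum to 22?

4 distinct digits from 1–9 sum between 10 and 30.

11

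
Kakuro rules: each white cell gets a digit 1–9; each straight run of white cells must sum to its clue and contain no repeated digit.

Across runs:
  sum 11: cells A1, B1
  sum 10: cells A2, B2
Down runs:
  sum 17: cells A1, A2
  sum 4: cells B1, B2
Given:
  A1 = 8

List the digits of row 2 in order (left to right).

9 1

17 in 2 cells must be {8,9}; 4 in 2 cells must be {1,3}.
B1 = 11 − 8 = 3 completes the 11 across.
A2 = 17 − 8 = 9 completes the 17 down.
B2 = 10 − 9 = 1 completes the 10 across.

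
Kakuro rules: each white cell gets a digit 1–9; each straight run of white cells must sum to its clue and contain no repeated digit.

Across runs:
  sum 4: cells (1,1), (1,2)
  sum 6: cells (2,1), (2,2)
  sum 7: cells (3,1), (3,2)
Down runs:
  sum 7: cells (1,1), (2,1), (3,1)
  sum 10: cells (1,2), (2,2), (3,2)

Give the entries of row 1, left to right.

1, 3

4 in 2 cells must be {1,3}; 7 in 3 cells must be {1,2,4}.
The 4 across and the 7 down share only 1, so (1,1) = 1.
(1,2) = 4 − 1 = 3 completes the 4 across.
Nothing is forced directly, so branch on (2,1), whose candidates are 2 or 4. If (2,1) = 2: then (2,2) would have to be in {4} for the 6 across but in {1,2,5,6} for the 10 down — contradiction. So (2,1) = 4.
(2,2) = 6 − 4 = 2 completes the 6 across.
(3,1) = 7 − 5 = 2 completes the 7 down.
(3,2) = 7 − 2 = 5 completes the 7 across.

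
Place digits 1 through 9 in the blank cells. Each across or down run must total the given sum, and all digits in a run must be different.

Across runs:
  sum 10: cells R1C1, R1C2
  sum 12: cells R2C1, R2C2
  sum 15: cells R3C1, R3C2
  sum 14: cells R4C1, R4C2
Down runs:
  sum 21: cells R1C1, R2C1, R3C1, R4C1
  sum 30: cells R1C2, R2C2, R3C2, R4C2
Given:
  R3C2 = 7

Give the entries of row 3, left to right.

8 7

30 in 4 cells must be {6,7,8,9}.
R3C1 = 15 − 7 = 8 completes the 15 across.
Nothing is forced directly, so branch on R2C2, whose candidates are 8 or 9. If R2C2 = 8: that forces R2C1 = 4, R4C1 = 6, after which R4C2 would have to be in {8} for the 14 across but in {6,9} for the 30 down — contradiction. So R2C2 = 9.
R2C1 = 12 − 9 = 3 completes the 12 across.
No cell is forced outright now. R1C2 can only be 6 or 8 (the digits allowed by both its 10 across and its 30 down). If R1C2 = 8: then R1C1 would have to be in {2} for the 10 across but in {1,4,6,9} for the 21 down — contradiction. So R1C2 = 6.
R1C1 = 10 − 6 = 4 completes the 10 across.
R4C1 = 21 − 15 = 6 completes the 21 down.
R4C2 = 14 − 6 = 8 completes the 14 across.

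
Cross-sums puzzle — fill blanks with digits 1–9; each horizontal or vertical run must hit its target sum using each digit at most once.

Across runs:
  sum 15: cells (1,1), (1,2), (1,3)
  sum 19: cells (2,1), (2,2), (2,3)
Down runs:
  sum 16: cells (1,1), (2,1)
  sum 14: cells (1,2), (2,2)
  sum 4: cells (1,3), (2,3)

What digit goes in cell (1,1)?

16 in 2 cells must be {7,9}; 4 in 2 cells must be {1,3}.
The 19 across and the 4 down share only 3, so (2,3) = 3.
(1,3) = 4 − 3 = 1 completes the 4 down.
Given what's placed, (2,2) must be 9 to fit the 19 across and 14 down.
(1,1) = 9: the only remaining digit allowed by both the 15 across and the 16 down.
(1,2) = 15 − 10 = 5 completes the 15 across.
(2,1) = 19 − 12 = 7 completes the 19 across.

9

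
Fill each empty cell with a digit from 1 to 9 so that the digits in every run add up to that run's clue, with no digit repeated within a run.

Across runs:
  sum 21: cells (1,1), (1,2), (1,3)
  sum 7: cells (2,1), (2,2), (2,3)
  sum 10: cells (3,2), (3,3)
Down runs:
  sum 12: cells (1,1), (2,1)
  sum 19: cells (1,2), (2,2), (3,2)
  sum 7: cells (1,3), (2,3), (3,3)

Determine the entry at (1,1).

7 in 3 cells must be {1,2,4}.
Only 4 fits (1,3) under both its across sum 21 and down sum 7.
The 7 across and the 12 down share only 4, so (2,1) = 4.
(2,2) = 2: the only remaining digit allowed by both the 7 across and the 19 down.
(2,3) = 7 − 6 = 1 completes the 7 across.
(3,3) = 7 − 5 = 2 completes the 7 down.
(1,1) = 12 − 4 = 8 completes the 12 down.

8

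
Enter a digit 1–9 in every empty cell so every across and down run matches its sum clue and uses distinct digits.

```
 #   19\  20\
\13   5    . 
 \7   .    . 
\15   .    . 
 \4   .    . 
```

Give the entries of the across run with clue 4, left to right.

4 in 2 cells must be {1,3}.
R1C2 = 13 − 5 = 8 completes the 13 across.
No cell is forced outright now. R4C1 can only be 1 or 3 (the digits allowed by both its 4 across and its 19 down). If R4C1 = 1: that forces R4C2 = 3, R3C2 = 7, R2C2 = 2, after which R3C1 would have to be in {8} for the 15 across but in {4,6,7,9} for the 19 down — contradiction. So R4C1 = 3.
R4C2 = 4 − 3 = 1 completes the 4 across.
No cell is forced outright now. R2C1 can only be 2 or 4 (the digits allowed by both its 7 across and its 19 down). If R2C1 = 4: then R2C2 would have to be in {3} for the 7 across but in {2,4,5,6,7,9} for the 20 down — contradiction. So R2C1 = 2.
R2C2 = 7 − 2 = 5 completes the 7 across.
R3C1 = 19 − 10 = 9 completes the 19 down.
R3C2 = 15 − 9 = 6 completes the 15 across.

3, 1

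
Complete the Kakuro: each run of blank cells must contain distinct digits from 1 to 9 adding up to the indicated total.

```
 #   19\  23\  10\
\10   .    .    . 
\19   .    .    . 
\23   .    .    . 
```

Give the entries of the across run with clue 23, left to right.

9 8 6

23 in 3 cells must be {6,8,9}.
Only 6 fits R1C2 under both its across sum 10 and down sum 23.
Only 6 fits R3C3 under both its across sum 23 and down sum 10.
R1C1 = 3: the only remaining digit allowed by both the 10 across and the 19 down.
R1C3 = 10 − 9 = 1 completes the 10 across.
R2C3 = 10 − 7 = 3 completes the 10 down.
Given what's placed, R3C1 must be 9 to fit the 23 across and 19 down.
R3C2 = 23 − 15 = 8 completes the 23 across.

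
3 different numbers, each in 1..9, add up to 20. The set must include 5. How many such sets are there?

3 distinct digits from 1–9 sum between 6 and 24.
Keeping only sets containing 5.
Enumerating: {5,6,9}, {5,7,8}.

2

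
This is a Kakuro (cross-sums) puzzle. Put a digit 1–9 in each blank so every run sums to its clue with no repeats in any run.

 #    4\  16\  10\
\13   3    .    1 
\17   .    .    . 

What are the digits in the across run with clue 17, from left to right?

1 7 9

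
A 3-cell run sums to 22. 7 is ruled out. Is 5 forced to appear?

Yes

The only way to make 22 from 3 distinct digits under that restriction is {5,8,9}, which contains 5.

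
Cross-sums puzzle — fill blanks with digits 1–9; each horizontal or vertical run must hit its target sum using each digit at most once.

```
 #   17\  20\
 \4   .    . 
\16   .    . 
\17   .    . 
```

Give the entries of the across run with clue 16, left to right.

7 9

4 in 2 cells must be {1,3}; 16 in 2 cells must be {7,9}; 17 in 2 cells must be {8,9}.
The 4 across and the 20 down share only 3, so R1C2 = 3.
Given what's placed, R2C2 must be 9 to fit the 16 across and 20 down.
R3C2 = 20 − 12 = 8 completes the 20 down.
R1C1 = 4 − 3 = 1 completes the 4 across.
R2C1 = 16 − 9 = 7 completes the 16 across.
R3C1 = 17 − 8 = 9 completes the 17 across.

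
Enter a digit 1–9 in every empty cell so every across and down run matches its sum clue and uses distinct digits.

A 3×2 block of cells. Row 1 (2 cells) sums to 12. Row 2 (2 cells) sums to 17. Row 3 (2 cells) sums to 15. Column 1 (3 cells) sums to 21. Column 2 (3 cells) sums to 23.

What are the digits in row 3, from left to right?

9, 6

17 in 2 cells must be {8,9}; 23 in 3 cells must be {6,8,9}.
Nothing is forced directly, so branch on (1,2), whose candidates are 8 or 9. If (1,2) = 9: then (1,1) would have to be in {3} for the 12 across but in {4,5,6,7,8,9} for the 21 down — contradiction. So (1,2) = 8.
(1,1) = 12 − 8 = 4 completes the 12 across.
Given what's placed, (2,2) must be 9 to fit the 17 across and 23 down.
(3,2) = 23 − 17 = 6 completes the 23 down.
(2,1) = 17 − 9 = 8 completes the 17 across.
(3,1) = 15 − 6 = 9 completes the 15 across.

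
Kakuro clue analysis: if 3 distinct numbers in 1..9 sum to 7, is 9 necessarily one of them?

The only way to make 7 from 3 distinct digits is {1,2,4}, which does not contain 9.

No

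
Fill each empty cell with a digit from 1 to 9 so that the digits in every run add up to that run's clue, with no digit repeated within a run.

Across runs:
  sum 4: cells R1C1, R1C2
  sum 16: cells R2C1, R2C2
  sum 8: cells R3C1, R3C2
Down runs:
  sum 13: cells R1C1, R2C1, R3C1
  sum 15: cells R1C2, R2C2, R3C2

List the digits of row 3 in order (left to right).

4 in 2 cells must be {1,3}; 16 in 2 cells must be {7,9}.
Nothing is forced directly, so branch on R1C1, whose candidates are 1 or 3. If R1C1 = 3: that forces R1C2 = 1, R2C1 = 9, after which R2C2 would have to be in {7} for the 16 across but in {5,6,8,9} for the 15 down — contradiction. So R1C1 = 1.
R1C2 = 4 − 1 = 3 completes the 4 across.
Given what's placed, R2C2 must be 7 to fit the 16 across and 15 down.
R3C2 = 15 − 10 = 5 completes the 15 down.
R2C1 = 16 − 7 = 9 completes the 16 across.
R3C1 = 8 − 5 = 3 completes the 8 across.

3 5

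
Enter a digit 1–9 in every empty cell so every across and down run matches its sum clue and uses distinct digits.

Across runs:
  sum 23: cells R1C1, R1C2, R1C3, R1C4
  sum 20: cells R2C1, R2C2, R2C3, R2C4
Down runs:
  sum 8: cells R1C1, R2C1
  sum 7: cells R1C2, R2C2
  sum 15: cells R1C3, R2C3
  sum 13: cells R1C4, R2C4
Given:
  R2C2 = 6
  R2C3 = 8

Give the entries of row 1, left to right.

6 1 7 9

R1C2 = 7 − 6 = 1 completes the 7 down.
R1C3 = 15 − 8 = 7 completes the 15 down.
R1C1 = 6: the only remaining digit allowed by both the 23 across and the 8 down.
R1C4 = 23 − 14 = 9 completes the 23 across.
R2C1 = 8 − 6 = 2 completes the 8 down.
R2C4 = 20 − 16 = 4 completes the 20 across.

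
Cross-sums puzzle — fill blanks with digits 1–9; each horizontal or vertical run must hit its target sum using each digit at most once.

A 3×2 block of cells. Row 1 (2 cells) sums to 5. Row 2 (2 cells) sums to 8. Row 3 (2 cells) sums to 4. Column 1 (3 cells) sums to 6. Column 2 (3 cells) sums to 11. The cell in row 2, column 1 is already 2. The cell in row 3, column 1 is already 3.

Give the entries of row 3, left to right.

3, 1

4 in 2 cells must be {1,3}; 6 in 3 cells must be {1,2,3}.
(1,1) = 6 − 5 = 1 completes the 6 down.
(1,2) = 5 − 1 = 4 completes the 5 across.
(2,2) = 8 − 2 = 6 completes the 8 across.
(3,2) = 4 − 3 = 1 completes the 4 across.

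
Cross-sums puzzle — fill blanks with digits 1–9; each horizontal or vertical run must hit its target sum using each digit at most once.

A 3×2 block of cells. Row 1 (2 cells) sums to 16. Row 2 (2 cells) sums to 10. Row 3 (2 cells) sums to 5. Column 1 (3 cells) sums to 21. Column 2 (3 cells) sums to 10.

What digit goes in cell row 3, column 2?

1

16 in 2 cells must be {7,9}.
The 16 across and the 10 down share only 7, so (1,2) = 7.
The 5 across and the 21 down share only 4, so (3,1) = 4.
(3,2) = 5 − 4 = 1 completes the 5 across.
(1,1) = 16 − 7 = 9 completes the 16 across.
(2,1) = 21 − 13 = 8 completes the 21 down.
(2,2) = 10 − 8 = 2 completes the 10 across.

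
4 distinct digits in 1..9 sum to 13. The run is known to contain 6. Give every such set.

4 distinct digits from 1–9 sum between 10 and 30.
Keeping only sets containing 6.
Only one set works: {1,2,4,6}.

{1,2,4,6}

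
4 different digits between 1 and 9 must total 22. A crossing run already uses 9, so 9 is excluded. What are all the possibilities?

4 distinct digits from 1–9 sum between 10 and 30.
Dropping sets that contain 9.

{1,6,7,8}; {2,5,7,8}; {3,4,7,8}; {3,5,6,8}; {4,5,6,7}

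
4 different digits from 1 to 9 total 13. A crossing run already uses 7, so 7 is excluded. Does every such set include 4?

Every partition of 13 into 4 distinct digits under that restriction includes 4: {1,2,4,6}, {1,3,4,5}.

Yes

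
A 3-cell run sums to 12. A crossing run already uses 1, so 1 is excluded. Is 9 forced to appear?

No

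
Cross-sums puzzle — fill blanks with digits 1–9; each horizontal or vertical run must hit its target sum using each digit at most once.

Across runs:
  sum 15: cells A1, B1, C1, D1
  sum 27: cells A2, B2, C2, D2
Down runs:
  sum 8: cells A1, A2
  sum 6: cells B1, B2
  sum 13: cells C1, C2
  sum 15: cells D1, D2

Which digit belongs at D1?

8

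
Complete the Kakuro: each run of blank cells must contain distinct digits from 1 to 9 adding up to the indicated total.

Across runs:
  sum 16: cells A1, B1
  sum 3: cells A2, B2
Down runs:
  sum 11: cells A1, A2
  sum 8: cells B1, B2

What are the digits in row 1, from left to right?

9 7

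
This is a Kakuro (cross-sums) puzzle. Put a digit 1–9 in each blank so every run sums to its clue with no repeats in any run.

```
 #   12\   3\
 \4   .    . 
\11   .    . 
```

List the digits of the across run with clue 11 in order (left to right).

4 in 2 cells must be {1,3}; 3 in 2 cells must be {1,2}.
The 4 across and the 12 down share only 3, so R1C1 = 3.
R1C2 = 4 − 3 = 1 completes the 4 across.
R2C1 = 12 − 3 = 9 completes the 12 down.
R2C2 = 11 − 9 = 2 completes the 11 across.

9 2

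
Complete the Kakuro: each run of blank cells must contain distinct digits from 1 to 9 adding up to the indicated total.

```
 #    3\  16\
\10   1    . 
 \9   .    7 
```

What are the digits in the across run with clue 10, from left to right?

1 9

3 in 2 cells must be {1,2}; 16 in 2 cells must be {7,9}.
R1C2 = 10 − 1 = 9 completes the 10 across.
R2C1 = 9 − 7 = 2 completes the 9 across.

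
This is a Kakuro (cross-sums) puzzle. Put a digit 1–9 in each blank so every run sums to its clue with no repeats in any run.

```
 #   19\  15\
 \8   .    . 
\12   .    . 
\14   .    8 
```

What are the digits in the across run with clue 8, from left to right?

5, 3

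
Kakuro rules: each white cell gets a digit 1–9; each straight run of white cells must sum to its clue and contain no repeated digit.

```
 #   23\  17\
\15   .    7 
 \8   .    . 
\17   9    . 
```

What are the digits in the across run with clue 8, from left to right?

6 2

17 in 2 cells must be {8,9}; 23 in 3 cells must be {6,8,9}.
R1C1 = 15 − 7 = 8 completes the 15 across.
R2C1 = 23 − 17 = 6 completes the 23 down.
R2C2 = 8 − 6 = 2 completes the 8 across.
R3C2 = 17 − 9 = 8 completes the 17 across.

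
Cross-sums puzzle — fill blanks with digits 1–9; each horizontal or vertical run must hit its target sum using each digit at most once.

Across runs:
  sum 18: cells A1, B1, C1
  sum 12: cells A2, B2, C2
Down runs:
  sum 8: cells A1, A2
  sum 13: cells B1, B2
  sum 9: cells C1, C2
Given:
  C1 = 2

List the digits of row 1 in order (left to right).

7 9 2

A1 = 7: the only remaining digit allowed by both the 18 across and the 8 down.
B1 = 18 − 9 = 9 completes the 18 across.
A2 = 8 − 7 = 1 completes the 8 down.
B2 = 13 − 9 = 4 completes the 13 down.
C2 = 12 − 5 = 7 completes the 12 across.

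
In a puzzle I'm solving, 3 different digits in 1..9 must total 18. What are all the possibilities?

{1,8,9}; {2,7,9}; {3,6,9}; {3,7,8}; {4,5,9}; {4,6,8}; {5,6,7}

3 distinct digits from 1–9 sum between 6 and 24.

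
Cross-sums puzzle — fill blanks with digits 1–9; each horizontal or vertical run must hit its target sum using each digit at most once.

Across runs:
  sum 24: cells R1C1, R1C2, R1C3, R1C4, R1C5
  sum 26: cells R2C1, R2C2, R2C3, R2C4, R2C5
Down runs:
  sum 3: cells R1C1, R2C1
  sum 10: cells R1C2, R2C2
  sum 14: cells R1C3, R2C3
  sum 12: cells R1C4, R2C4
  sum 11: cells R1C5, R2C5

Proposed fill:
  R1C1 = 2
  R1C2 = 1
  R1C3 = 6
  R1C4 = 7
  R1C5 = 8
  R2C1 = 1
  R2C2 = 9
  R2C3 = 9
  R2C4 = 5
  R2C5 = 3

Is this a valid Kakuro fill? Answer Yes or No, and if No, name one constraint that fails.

No — the across run R2C1–R2C5 sums to 27, not 26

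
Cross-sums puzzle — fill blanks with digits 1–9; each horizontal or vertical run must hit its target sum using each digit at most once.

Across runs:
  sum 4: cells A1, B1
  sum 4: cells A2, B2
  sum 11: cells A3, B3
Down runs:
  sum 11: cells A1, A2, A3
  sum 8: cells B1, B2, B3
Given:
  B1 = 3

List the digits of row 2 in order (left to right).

4 in 2 cells must be {1,3}.
A1 = 4 − 3 = 1 completes the 4 across.
A2 = 3: the only remaining digit allowed by both the 4 across and the 11 down.
B2 = 4 − 3 = 1 completes the 4 across.
A3 = 11 − 4 = 7 completes the 11 down.
B3 = 11 − 7 = 4 completes the 11 across.

3, 1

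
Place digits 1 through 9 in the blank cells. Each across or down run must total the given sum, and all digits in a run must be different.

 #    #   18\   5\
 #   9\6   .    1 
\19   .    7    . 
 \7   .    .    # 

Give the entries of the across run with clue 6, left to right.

5, 1

R1C2 = 6 − 1 = 5 completes the 6 across.
R2C3 = 5 − 1 = 4 completes the 5 down.
R3C2 = 18 − 12 = 6 completes the 18 down.
R2C1 = 19 − 11 = 8 completes the 19 across.
R3C1 = 7 − 6 = 1 completes the 7 across.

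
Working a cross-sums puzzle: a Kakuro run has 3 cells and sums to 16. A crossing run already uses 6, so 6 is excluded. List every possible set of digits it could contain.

{1,7,8}; {2,5,9}; {3,4,9}; {3,5,8}; {4,5,7}

3 distinct digits from 1–9 sum between 6 and 24.
Dropping sets that contain 6.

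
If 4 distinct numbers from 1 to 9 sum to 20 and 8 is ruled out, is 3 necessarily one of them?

Counterexample: {1,4,6,9} sums to 20 under that restriction without using 3.

No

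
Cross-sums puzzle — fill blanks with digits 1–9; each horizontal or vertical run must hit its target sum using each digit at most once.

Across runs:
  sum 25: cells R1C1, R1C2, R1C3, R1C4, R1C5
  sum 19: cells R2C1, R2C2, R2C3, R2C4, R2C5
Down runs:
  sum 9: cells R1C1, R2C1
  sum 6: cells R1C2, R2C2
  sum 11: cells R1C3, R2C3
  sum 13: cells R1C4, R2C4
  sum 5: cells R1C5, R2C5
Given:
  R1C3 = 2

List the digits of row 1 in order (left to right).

R2C3 = 11 − 2 = 9 completes the 11 down.
R2C4 = 4: the only remaining digit allowed by both the 19 across and the 13 down.
R1C4 = 13 − 4 = 9 completes the 13 down.
No cell is forced outright now. R2C2 can only be 1 or 2 (the digits allowed by both its 19 across and its 6 down). If R2C2 = 2: that forces R1C2 = 4, R1C5 = 3, after which R2C5 would have to be in {1,3} for the 19 across but in {2} for the 5 down — contradiction. So R2C2 = 1.
R1C2 = 6 − 1 = 5 completes the 6 down.
No cell is forced outright now. R2C1 can only be 2 or 3 (the digits allowed by both its 19 across and its 9 down). If R2C1 = 2: then R1C1 would have to be in {1,3,6,8} for the 25 across but in {7} for the 9 down — contradiction. So R2C1 = 3.
R1C1 = 9 − 3 = 6 completes the 9 down.
R1C5 = 25 − 22 = 3 completes the 25 across.

6, 5, 2, 9, 3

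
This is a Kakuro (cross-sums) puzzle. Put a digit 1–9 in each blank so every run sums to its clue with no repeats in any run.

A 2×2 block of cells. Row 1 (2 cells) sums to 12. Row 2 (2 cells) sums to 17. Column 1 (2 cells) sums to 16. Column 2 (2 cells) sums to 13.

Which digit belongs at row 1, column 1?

7

17 in 2 cells must be {8,9}; 16 in 2 cells must be {7,9}.
The 17 across and the 16 down share only 9, so (2,1) = 9.
(2,2) = 17 − 9 = 8 completes the 17 across.
(1,1) = 16 − 9 = 7 completes the 16 down.
(1,2) = 12 − 7 = 5 completes the 12 across.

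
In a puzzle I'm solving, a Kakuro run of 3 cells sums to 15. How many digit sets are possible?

3 distinct digits from 1–9 sum between 6 and 24.

8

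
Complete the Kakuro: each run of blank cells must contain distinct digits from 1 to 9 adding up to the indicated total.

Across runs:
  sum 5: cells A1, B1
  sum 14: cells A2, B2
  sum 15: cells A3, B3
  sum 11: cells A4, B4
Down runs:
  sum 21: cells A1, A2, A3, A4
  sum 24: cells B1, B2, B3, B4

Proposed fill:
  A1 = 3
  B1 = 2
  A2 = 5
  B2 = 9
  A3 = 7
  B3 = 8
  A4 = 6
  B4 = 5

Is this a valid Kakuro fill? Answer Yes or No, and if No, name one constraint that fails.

Yes

Across: 3+2=5; 5+9=14; 7+8=15; 6+5=11. Down: 3+5+7+6=21; 2+9+8+5=24. No digit repeats within any run.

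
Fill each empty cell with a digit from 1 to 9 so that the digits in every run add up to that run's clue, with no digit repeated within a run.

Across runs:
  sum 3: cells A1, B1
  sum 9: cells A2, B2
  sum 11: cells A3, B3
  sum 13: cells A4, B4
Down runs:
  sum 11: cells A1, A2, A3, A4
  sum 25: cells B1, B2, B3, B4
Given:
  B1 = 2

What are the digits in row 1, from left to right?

3 in 2 cells must be {1,2}; 11 in 4 cells must be {1,2,3,5}.
A1 = 3 − 2 = 1 completes the 3 across.
A4 = 5: the only remaining digit allowed by both the 13 across and the 11 down.
B4 = 13 − 5 = 8 completes the 13 across.
B2 = 6: the only remaining digit allowed by both the 9 across and the 25 down.
B3 = 25 − 16 = 9 completes the 25 down.
A2 = 9 − 6 = 3 completes the 9 across.
A3 = 11 − 9 = 2 completes the 11 across.

1, 2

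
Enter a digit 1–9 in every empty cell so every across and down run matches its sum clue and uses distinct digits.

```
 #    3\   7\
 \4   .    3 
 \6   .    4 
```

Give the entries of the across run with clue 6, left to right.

2, 4

4 in 2 cells must be {1,3}; 3 in 2 cells must be {1,2}.
R1C1 = 4 − 3 = 1 completes the 4 across.
R2C1 = 6 − 4 = 2 completes the 6 across.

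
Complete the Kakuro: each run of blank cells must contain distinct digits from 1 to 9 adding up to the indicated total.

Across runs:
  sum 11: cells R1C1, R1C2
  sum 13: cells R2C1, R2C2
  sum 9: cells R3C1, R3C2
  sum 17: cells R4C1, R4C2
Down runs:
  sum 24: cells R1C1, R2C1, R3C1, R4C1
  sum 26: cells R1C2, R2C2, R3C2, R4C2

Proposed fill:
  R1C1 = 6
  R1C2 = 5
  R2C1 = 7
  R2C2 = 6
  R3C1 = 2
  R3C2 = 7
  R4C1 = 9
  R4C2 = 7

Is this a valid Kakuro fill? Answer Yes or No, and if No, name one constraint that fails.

No — the down run R1C2–R4C2 sums to 25, not 26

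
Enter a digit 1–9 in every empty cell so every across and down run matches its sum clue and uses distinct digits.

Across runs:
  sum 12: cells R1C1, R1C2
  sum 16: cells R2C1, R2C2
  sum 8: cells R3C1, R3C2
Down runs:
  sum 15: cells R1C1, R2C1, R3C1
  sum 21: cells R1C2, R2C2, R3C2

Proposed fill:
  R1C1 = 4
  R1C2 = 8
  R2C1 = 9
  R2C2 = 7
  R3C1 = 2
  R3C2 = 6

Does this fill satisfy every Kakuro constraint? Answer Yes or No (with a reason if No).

Across: 4+8=12; 9+7=16; 2+6=8. Down: 4+9+2=15; 8+7+6=21. No digit repeats within any run.

Yes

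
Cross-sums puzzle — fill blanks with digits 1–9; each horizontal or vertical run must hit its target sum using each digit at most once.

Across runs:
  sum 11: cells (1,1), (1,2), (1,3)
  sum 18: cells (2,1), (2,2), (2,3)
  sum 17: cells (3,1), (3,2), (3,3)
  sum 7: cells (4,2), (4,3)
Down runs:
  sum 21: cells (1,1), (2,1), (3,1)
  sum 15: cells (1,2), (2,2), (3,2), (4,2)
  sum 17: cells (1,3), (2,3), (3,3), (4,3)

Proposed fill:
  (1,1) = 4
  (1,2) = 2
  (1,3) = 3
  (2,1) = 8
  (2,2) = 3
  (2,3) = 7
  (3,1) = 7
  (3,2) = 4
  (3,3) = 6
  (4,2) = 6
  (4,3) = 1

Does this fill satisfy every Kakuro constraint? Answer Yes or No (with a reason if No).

No — the down run (1,1)–(3,1) sums to 19, not 21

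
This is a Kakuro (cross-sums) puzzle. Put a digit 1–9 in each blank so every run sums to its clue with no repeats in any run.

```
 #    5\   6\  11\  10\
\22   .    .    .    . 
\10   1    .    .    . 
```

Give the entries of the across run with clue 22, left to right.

4, 2, 9, 7

10 in 4 cells must be {1,2,3,4}.
R1C1 = 5 − 1 = 4 completes the 5 down.
Nothing is forced directly, so branch on R2C2, whose candidates are 2 or 4. If R2C2 = 2: then R1C2 would have to be in {1,2,3,5,6,7,8,9} for the 22 across but in {4} for the 6 down — contradiction. So R2C2 = 4.
R1C2 = 6 − 4 = 2 completes the 6 down.
No cell is forced outright now. R2C3 can only be 2 or 3 (the digits allowed by both its 10 across and its 11 down). If R2C3 = 3: then R1C3 would have to be in {7,9} for the 22 across but in {8} for the 11 down — contradiction. So R2C3 = 2.
R1C3 = 11 − 2 = 9 completes the 11 down.
R1C4 = 22 − 15 = 7 completes the 22 across.
R2C4 = 10 − 7 = 3 completes the 10 across.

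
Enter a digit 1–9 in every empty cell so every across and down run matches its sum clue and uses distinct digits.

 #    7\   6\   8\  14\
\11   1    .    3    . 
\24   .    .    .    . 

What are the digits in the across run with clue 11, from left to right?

11 in 4 cells must be {1,2,3,5}.
Given what's placed, R1C4 must be 5 to fit the 11 across and 14 down.
R2C1 = 7 − 1 = 6 completes the 7 down.
R2C3 = 8 − 3 = 5 completes the 8 down.
R2C4 = 14 − 5 = 9 completes the 14 down.
R1C2 = 11 − 9 = 2 completes the 11 across.
R2C2 = 24 − 20 = 4 completes the 24 across.

1 2 3 5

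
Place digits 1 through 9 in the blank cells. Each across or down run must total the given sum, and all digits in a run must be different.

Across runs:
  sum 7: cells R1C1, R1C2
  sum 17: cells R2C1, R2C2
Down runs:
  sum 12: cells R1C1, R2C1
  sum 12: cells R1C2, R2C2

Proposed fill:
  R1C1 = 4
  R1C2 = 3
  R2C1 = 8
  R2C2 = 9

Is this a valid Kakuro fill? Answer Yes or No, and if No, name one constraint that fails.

Across: 4+3=7; 8+9=17. Down: 4+8=12; 3+9=12. No digit repeats within any run.

Yes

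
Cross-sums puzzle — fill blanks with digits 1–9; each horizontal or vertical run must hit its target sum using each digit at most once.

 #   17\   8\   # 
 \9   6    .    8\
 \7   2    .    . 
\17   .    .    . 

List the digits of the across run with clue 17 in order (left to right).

7 in 3 cells must be {1,2,4}.
R1C2 = 9 − 6 = 3 completes the 9 across.
Given what's placed, R2C3 must be 1 to fit the 7 across and 8 down.
R3C1 = 17 − 8 = 9 completes the 17 down.
R3C2 = 1: the only remaining digit allowed by both the 17 across and the 8 down.
R3C3 = 17 − 10 = 7 completes the 17 across.
R2C2 = 7 − 3 = 4 completes the 7 across.

9, 1, 7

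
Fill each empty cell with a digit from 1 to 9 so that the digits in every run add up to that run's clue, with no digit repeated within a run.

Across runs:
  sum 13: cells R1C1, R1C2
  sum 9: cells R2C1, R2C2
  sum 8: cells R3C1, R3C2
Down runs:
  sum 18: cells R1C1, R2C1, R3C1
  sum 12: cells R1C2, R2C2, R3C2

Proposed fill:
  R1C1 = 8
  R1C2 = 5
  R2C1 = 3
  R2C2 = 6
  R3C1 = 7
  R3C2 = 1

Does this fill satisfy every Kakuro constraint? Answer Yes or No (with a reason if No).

Across: 8+5=13; 3+6=9; 7+1=8. Down: 8+3+7=18; 5+6+1=12. No digit repeats within any run.

Yes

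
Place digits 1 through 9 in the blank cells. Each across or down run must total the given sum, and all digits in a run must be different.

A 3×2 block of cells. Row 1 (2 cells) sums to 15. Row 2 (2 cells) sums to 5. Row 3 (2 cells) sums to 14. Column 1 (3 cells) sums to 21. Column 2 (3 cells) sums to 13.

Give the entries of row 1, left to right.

8 7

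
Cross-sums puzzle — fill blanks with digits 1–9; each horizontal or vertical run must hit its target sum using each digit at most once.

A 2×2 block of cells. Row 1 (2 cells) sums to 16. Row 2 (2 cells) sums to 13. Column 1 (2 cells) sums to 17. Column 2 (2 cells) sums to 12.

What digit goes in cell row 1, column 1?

9

16 in 2 cells must be {7,9}; 17 in 2 cells must be {8,9}.
The 16 across and the 17 down share only 9, so (1,1) = 9.
(1,2) = 16 − 9 = 7 completes the 16 across.
(2,1) = 17 − 9 = 8 completes the 17 down.
(2,2) = 13 − 8 = 5 completes the 13 across.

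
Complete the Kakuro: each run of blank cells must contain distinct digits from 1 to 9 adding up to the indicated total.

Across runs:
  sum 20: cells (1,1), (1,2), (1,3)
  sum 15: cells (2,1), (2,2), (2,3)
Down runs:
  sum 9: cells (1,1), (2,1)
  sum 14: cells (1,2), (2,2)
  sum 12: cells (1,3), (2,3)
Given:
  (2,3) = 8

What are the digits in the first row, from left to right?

7 9 4

(1,3) = 12 − 8 = 4 completes the 12 down.
(1,1) = 7: the only remaining digit allowed by both the 20 across and the 9 down.
(1,2) = 20 − 11 = 9 completes the 20 across.
(2,1) = 9 − 7 = 2 completes the 9 down.
(2,2) = 15 − 10 = 5 completes the 15 across.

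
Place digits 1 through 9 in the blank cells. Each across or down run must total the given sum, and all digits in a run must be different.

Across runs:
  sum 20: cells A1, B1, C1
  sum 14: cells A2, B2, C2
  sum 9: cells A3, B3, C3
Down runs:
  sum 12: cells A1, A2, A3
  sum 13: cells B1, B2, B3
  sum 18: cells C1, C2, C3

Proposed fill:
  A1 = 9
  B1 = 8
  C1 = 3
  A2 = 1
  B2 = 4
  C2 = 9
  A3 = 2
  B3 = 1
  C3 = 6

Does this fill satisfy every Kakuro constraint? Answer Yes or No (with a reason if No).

Yes

Across: 9+8+3=20; 1+4+9=14; 2+1+6=9. Down: 9+1+2=12; 8+4+1=13; 3+9+6=18. No digit repeats within any run.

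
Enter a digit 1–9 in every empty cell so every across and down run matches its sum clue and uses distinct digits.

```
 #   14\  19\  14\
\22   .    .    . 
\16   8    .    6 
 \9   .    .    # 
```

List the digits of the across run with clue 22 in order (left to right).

5 9 8

Given what's placed, R1C1 must be 5 to fit the 22 across and 14 down.
R1C3 = 14 − 6 = 8 completes the 14 down.
R2C2 = 16 − 14 = 2 completes the 16 across.
R3C1 = 14 − 13 = 1 completes the 14 down.
R3C2 = 9 − 1 = 8 completes the 9 across.
R1C2 = 22 − 13 = 9 completes the 22 across.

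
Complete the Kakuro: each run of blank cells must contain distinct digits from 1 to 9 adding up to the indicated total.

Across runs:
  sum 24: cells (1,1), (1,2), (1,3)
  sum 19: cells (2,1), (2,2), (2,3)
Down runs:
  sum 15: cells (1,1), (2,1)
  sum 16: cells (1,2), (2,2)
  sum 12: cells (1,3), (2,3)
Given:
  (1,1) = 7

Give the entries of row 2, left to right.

8 7 4

24 in 3 cells must be {7,8,9}; 16 in 2 cells must be {7,9}.
Given what's placed, (1,2) must be 9 to fit the 24 across and 16 down.
(1,3) = 24 − 16 = 8 completes the 24 across.
(2,1) = 15 − 7 = 8 completes the 15 down.
(2,2) = 16 − 9 = 7 completes the 16 down.
(2,3) = 19 − 15 = 4 completes the 19 across.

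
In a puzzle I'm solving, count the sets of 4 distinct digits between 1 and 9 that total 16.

4 distinct digits from 1–9 sum between 10 and 30.

8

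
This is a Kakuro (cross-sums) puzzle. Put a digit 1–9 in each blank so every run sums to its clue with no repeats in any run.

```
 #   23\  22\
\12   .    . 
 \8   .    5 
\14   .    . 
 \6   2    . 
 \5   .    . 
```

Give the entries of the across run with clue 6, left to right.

2, 4

R2C1 = 8 − 5 = 3 completes the 8 across.
R4C2 = 6 − 2 = 4 completes the 6 across.
No cell is forced outright now. R5C1 can only be 1 or 4 (the digits allowed by both its 5 across and its 23 down). If R5C1 = 1: then R5C2 would have to be in {4} for the 5 across but in {1,2,3,8,9} for the 22 down — contradiction. So R5C1 = 4.
R5C2 = 5 − 4 = 1 completes the 5 across.
R3C2 = 9: the only remaining digit allowed by both the 14 across and the 22 down.
R1C2 = 22 − 19 = 3 completes the 22 down.
R3C1 = 14 − 9 = 5 completes the 14 across.
R1C1 = 12 − 3 = 9 completes the 12 across.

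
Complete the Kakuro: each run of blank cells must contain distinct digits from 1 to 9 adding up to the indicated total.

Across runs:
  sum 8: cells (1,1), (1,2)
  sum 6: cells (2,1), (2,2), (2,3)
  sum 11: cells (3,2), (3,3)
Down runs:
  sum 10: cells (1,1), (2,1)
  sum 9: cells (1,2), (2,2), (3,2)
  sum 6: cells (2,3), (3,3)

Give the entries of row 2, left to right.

3, 2, 1

6 in 3 cells must be {1,2,3}.
Nothing is forced directly, so branch on (2,3), whose candidates are 1 or 2. If (2,3) = 2: that forces (3,3) = 4, after which (3,2) would have to be in {7} for the 11 across but in {1,2,3,4,5,6} for the 9 down — contradiction. So (2,3) = 1.
(3,3) = 6 − 1 = 5 completes the 6 down.
(3,2) = 11 − 5 = 6 completes the 11 across.
(2,2) = 2: the only remaining digit allowed by both the 6 across and the 9 down.
(1,2) = 9 − 8 = 1 completes the 9 down.
(2,1) = 6 − 3 = 3 completes the 6 across.
(1,1) = 8 − 1 = 7 completes the 8 across.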